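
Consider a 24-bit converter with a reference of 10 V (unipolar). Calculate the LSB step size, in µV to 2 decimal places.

0.60 µV

Full-scale span = 10 V.
LSB = 10 / 2^24 = 10 / 16777216 = 5.96046e-07 V = 0.60 µV.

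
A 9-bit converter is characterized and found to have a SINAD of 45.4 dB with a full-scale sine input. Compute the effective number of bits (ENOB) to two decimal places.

7.25 bits

ENOB = (SINAD − 1.76) / 6.02 = (45.4 − 1.76)/6.02 = 7.249.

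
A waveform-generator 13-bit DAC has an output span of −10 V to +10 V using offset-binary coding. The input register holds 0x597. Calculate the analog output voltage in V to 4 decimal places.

LSB = 20 V / 2^13 = 2.441 mV.
Code 0x597 = 1431 decimal.
V_out = (−10) + 1431 × 0.00244141 V = -6.50635 V.

-6.5063 V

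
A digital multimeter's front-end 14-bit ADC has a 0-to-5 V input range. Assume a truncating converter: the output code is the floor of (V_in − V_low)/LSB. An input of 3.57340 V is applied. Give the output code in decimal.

code 11709

Full-scale span = 5 V; LSB = 5/2^14 = 305.18 µV.
(3.57340 − 0) / 0.000305176 = 11709.317 LSBs.
⌊·⌋(11709.317) = 11709.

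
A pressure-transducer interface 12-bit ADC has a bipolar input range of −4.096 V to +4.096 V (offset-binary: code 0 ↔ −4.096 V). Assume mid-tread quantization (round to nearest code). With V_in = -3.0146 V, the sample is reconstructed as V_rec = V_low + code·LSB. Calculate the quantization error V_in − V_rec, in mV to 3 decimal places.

-0.600 mV

LSB = 8.192/2^12 = 2.000 mV.
(V_in − V_low)/LSB = (-3.0146 − (−4.096))/0.002 = 540.7000 → code 541 (round).
Reconstructed: -3.014 V.
Error = -3.0146 − (−3.014) = -0.0006 V = -0.600 mV.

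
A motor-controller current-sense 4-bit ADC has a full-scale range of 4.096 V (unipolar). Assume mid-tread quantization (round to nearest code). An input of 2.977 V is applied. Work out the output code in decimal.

Full-scale span = 4.096 V; LSB = 4.096/2^4 = 256.000 mV.
Input sits at 11.629 steps above V_low.
Round → code 12.

code 12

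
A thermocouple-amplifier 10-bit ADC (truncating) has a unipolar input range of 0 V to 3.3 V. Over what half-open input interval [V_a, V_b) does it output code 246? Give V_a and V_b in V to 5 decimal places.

LSB = 3.3/2^10 = 3.223 mV.
V_a = V_low + 246·LSB = 0.792773 V; V_b = V_low + 247·LSB = 0.795996 V.

[0.79277 V, 0.79600 V)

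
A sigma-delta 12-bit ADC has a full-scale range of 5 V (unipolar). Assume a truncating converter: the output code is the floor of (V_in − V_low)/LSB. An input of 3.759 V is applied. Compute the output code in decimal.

With 4096 levels over 5 V, one step is 1.221 mV.
(3.759 − 0) / 0.0012207 = 3079.373 LSBs.
So the output code is 3079.

code 3079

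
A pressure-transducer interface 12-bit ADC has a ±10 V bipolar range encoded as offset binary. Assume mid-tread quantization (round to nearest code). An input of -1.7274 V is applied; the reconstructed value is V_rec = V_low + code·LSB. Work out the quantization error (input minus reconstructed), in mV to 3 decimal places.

One LSB is 20 V / 4096 = 4.883 mV.
Scaled input = 1694.2285 LSBs, so code = 1694.
V_rec = (−10) + 1694·0.00488281 = -1.7285156 V.
Error = -1.7274 − (−1.7285156) = 0.00111563 V = 1.116 mV.

1.116 mV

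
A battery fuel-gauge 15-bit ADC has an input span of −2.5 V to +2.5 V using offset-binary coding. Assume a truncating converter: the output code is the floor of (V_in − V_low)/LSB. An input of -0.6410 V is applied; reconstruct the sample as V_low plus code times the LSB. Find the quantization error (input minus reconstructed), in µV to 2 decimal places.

21.73 µV

LSB = 5/2^15 = 152.59 µV.
(V_in − V_low)/LSB = (-0.6410 − (−2.5))/0.000152588 = 12183.1424 → code 12183 (floor).
Code 12183 maps back to (−2.5) + 12183×0.000152588 V = -0.64102173 V.
V_in − V_rec = 2.17285e-05 V = 21.73 µV.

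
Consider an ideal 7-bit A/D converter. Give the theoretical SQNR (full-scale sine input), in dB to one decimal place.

43.9 dB

SNR ≈ 6.02·N + 1.76 dB = 6.02·7 + 1.76 = 43.90 dB.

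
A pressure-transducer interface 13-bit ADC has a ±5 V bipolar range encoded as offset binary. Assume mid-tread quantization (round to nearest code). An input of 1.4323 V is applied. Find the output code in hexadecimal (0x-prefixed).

code 0x1495 (decimal 5269)

With 8192 levels over 10 V, one step is 1.221 mV.
Input sits at 5269.340 steps above V_low.
Round → code 5269.
In hexadecimal (0x-prefixed): 0x1495.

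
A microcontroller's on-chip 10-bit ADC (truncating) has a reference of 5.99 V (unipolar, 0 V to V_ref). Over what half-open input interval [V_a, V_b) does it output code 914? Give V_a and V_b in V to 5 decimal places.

LSB = 5.99/2^10 = 5.850 mV.
V_a = V_low + 914·LSB = 5.34654 V; V_b = V_low + 915·LSB = 5.35239 V.

[5.34654 V, 5.35239 V)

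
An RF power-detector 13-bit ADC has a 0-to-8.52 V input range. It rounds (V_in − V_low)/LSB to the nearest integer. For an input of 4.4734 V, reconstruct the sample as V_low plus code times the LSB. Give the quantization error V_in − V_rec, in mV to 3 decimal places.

0.192 mV

LSB = 8.52/2^13 = 1.040 mV.
(V_in − V_low)/LSB = (4.4734 − 0)/0.00104004 = 4301.1846 → code 4301 (round).
Code 4301 maps back to 0 + 4301×0.00104004 V = 4.473208 V.
V_in − V_rec = 0.000191992 V = 0.192 mV.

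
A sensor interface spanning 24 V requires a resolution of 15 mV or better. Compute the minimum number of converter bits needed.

11 bits

Number of steps required ≥ 24 V / 15 mV = 1600.00.
Need 2^N ≥ 1600.00; 2^10 = 1024, 2^11 = 2048.
Minimum N = 11.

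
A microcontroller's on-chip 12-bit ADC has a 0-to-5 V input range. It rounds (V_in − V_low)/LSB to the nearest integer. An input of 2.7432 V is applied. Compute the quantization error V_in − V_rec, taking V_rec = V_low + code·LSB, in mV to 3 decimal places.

LSB = 5/2^12 = 1.221 mV.
Scaled input = 2247.2294 LSBs, so code = 2247.
Reconstructed: 2.7429199 V.
Error = 2.7432 − 2.7429199 = 0.000280078 V = 0.280 mV.

0.280 mV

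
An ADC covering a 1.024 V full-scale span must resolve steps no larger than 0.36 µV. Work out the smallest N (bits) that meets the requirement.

22 bits

Number of steps required ≥ 1.024 V / 0.36 µV = 2844444.44.
Need 2^N ≥ 2844444.44; 2^21 = 2097152, 2^22 = 4194304.
Minimum N = 22.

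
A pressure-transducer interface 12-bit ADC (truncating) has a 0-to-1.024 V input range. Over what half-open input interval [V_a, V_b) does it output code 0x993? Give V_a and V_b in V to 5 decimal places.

LSB = 1.024/2^12 = 250.00 µV.
Code 0x993 = 2451 decimal.
V_a = V_low + 2451·LSB = 0.61275 V; V_b = V_low + 2452·LSB = 0.613 V.

[0.61275 V, 0.61300 V)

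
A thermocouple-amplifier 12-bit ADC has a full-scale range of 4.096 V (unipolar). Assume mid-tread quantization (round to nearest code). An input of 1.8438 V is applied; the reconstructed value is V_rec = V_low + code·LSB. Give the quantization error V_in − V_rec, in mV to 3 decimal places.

-0.200 mV

LSB = 4.096/2^12 = 1.000 mV.
(V_in − V_low)/LSB = (1.8438 − 0)/0.001 = 1843.8000 → code 1844 (round).
Code 1844 maps back to 0 + 1844×0.001 V = 1.844 V.
V_in − V_rec = -0.0002 V = -0.200 mV.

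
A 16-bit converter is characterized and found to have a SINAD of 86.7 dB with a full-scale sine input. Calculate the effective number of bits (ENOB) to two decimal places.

14.11 bits

ENOB = (SINAD − 1.76) / 6.02 = (86.7 − 1.76)/6.02 = 14.110.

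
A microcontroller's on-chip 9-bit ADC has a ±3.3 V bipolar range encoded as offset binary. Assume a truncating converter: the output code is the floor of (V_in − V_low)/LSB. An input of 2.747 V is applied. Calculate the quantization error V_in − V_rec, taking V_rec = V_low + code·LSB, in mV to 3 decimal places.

LSB = 6.6/2^9 = 12.891 mV.
Scaled input = 469.1006 LSBs, so code = 469.
V_rec = (−3.3) + 469·0.0128906 = 2.7457031 V.
Difference: 0.00129688 V → 1.297 mV.

1.297 mV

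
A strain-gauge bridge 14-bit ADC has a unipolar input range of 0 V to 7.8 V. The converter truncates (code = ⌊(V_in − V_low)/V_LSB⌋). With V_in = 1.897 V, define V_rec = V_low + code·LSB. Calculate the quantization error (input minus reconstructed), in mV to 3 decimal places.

One LSB is 7.8 V / 16384 = 476.07 µV.
(1.897 − 0)/0.000476074 = 3984.6728; ⌊·⌋ gives code 3984.
Reconstructed: 1.8966797 V.
V_in − V_rec = 0.000320313 V = 0.320 mV.

0.320 mV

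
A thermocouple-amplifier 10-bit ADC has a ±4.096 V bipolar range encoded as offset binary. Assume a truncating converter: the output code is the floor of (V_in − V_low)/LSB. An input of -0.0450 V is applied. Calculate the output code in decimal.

code 506

With 1024 levels over 8.192 V, one step is 8.000 mV.
(-0.0450 − (−4.096)) / 0.008 = 506.375 LSBs.
So the output code is 506.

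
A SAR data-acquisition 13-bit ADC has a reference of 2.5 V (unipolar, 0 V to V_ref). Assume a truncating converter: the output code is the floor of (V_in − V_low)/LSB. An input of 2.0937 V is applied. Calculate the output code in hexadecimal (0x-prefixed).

With 8192 levels over 2.5 V, one step is 305.18 µV.
Input sits at 6860.636 steps above V_low.
Floor → code 6860.
In hexadecimal (0x-prefixed): 0x1ACC.

code 0x1ACC (decimal 6860)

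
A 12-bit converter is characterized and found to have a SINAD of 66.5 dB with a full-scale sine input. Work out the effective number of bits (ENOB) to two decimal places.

ENOB = (SINAD − 1.76) / 6.02 = (66.5 − 1.76)/6.02 = 10.754.

10.75 bits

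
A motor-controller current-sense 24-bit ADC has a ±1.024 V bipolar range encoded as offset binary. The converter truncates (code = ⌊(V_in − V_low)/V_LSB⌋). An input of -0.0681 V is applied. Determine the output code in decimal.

code 7830732

LSB = 2.048 V / 16777216 = 0.12 µV.
Input sits at 7830732.800 steps above V_low.
Floor → code 7830732.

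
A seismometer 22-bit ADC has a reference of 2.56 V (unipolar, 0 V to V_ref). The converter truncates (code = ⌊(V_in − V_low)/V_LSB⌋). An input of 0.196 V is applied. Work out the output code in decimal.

LSB = 2.56 V / 4194304 = 0.61 µV.
Input sits at 321126.400 steps above V_low.
So the output code is 321126.

code 321126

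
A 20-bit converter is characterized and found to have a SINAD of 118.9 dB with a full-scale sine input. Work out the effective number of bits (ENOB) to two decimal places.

ENOB = (SINAD − 1.76) / 6.02 = (118.9 − 1.76)/6.02 = 19.458.

19.46 bits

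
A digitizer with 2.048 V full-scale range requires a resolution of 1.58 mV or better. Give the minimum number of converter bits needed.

Number of steps required ≥ 2.048 V / 1.58 mV = 1296.20.
Need 2^N ≥ 1296.20; 2^10 = 1024, 2^11 = 2048.
Minimum N = 11.

11 bits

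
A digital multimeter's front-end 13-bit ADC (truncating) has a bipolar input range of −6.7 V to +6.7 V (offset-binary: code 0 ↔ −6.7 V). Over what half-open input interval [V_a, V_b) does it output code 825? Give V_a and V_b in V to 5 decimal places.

LSB = 13.4/2^13 = 1.636 mV.
V_a = V_low + 825·LSB = -5.35051 V; V_b = V_low + 826·LSB = -5.34888 V.

[-5.35051 V, -5.34888 V)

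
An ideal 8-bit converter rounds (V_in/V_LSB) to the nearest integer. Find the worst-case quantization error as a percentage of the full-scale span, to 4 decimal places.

Rounding → worst-case error = ½ LSB = V_FS/2^9, so 100/512 = 0.195312 % of full scale.

0.1953 %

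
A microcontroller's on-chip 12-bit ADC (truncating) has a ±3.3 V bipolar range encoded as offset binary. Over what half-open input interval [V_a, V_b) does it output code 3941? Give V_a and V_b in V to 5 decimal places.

[3.05024 V, 3.05186 V)

LSB = 6.6/2^12 = 1.611 mV.
V_a = V_low + 3941·LSB = 3.05024 V; V_b = V_low + 3942·LSB = 3.05186 V.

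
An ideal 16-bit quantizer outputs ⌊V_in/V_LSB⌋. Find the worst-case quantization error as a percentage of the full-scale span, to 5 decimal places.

0.00153 %

Truncating → worst-case error = 1 LSB = V_FS/2^16, so 100/65536 = 0.00152588 % of full scale.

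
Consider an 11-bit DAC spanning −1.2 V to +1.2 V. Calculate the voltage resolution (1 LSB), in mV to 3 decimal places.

Full-scale span = 2.4 V.
LSB = 2.4 / 2^11 = 2.4 / 2048 = 0.00117187 V = 1.172 mV.

1.172 mV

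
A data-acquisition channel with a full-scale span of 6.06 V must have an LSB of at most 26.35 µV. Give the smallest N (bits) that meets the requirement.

Number of steps required ≥ 6.06 V / 26.35 µV = 229981.02.
Need 2^N ≥ 229981.02; 2^17 = 131072, 2^18 = 262144.
Minimum N = 18.

18 bits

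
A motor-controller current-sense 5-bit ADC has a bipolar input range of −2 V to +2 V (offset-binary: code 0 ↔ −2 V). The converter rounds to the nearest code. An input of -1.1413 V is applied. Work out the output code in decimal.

code 7

With 32 levels over 4 V, one step is 125.000 mV.
Input sits at 6.870 steps above V_low.
So the output code is 7.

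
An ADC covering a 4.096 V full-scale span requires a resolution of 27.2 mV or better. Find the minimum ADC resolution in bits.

Number of steps required ≥ 4.096 V / 27.2 mV = 150.59.
Need 2^N ≥ 150.59; 2^7 = 128, 2^8 = 256.
Minimum N = 8.

8 bits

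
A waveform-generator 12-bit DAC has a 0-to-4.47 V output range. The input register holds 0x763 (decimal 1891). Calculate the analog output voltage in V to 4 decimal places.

LSB = 4.47 V / 2^12 = 1.091 mV.
Code 0x763 = 1891 decimal.
V_out = 0 + 1891 × 0.00109131 V = 2.06366 V.

2.0637 V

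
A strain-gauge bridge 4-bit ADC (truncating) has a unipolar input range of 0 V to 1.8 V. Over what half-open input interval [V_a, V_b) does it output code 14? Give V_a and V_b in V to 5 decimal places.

LSB = 1.8/2^4 = 112.500 mV.
V_a = V_low + 14·LSB = 1.575 V; V_b = V_low + 15·LSB = 1.6875 V.

[1.57500 V, 1.68750 V)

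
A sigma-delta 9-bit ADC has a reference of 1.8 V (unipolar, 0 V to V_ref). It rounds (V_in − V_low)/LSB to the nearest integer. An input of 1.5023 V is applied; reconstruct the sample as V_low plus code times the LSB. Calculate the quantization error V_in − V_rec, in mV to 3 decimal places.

1.128 mV

Step size: 1.8 V ÷ 2^9 = 3.516 mV.
(1.5023 − 0)/0.00351563 = 427.3209; round gives code 427.
Reconstructed: 1.5011719 V.
Error = 1.5023 − 1.5011719 = 0.00112813 V = 1.128 mV.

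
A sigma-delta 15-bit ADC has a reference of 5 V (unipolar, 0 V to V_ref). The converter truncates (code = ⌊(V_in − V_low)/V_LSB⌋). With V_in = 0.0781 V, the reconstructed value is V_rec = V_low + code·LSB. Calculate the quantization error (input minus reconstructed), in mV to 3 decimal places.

0.128 mV

One LSB is 5 V / 32768 = 152.59 µV.
Scaled input = 511.8362 LSBs, so code = 511.
Reconstructed: 0.077972412 V.
Difference: 0.000127588 V → 0.128 mV.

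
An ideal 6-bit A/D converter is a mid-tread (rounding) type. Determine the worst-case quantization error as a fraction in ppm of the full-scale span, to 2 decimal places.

7812.50 ppm

Rounding → worst-case error = ½ LSB = V_FS/2^7, so 1e+06/128 = 7812.5 ppm of full scale.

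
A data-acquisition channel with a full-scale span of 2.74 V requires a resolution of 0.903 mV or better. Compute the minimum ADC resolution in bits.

Number of steps required ≥ 2.74 V / 0.903 mV = 3034.33.
Need 2^N ≥ 3034.33; 2^11 = 2048, 2^12 = 4096.
Minimum N = 12.

12 bits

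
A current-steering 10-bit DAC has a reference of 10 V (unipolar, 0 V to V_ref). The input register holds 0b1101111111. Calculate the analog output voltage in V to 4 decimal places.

LSB = 10 V / 2^10 = 9.766 mV.
Code 0b1101111111 = 895 decimal.
V_out = 0 + 895 × 0.00976562 V = 8.74023 V.

8.7402 V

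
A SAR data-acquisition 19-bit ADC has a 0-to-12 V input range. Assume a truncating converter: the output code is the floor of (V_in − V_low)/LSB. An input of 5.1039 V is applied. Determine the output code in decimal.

code 222992

Full-scale span = 12 V; LSB = 12/2^19 = 22.89 µV.
(5.1039 − 0) / 2.28882e-05 = 222992.794 LSBs.
So the output code is 222992.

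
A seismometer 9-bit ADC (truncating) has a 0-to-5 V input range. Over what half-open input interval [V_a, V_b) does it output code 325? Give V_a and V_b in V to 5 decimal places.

[3.17383 V, 3.18359 V)

LSB = 5/2^9 = 9.766 mV.
V_a = V_low + 325·LSB = 3.17383 V; V_b = V_low + 326·LSB = 3.18359 V.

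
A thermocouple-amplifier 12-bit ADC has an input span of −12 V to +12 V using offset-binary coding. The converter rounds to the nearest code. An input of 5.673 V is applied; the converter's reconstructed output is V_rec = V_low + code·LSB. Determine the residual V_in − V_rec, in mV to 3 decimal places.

1.125 mV

Step size: 24 V ÷ 2^12 = 5.859 mV.
(V_in − V_low)/LSB = (5.673 − (−12))/0.00585938 = 3016.1920 → code 3016 (round).
V_rec = (−12) + 3016·0.00585938 = 5.671875 V.
V_in − V_rec = 0.001125 V = 1.125 mV.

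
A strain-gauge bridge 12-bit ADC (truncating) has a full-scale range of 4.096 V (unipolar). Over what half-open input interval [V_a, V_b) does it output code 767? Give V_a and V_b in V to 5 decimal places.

[0.76700 V, 0.76800 V)

LSB = 4.096/2^12 = 1.000 mV.
V_a = V_low + 767·LSB = 0.767 V; V_b = V_low + 768·LSB = 0.768 V.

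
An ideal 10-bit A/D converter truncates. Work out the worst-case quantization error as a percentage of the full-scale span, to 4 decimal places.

Truncating → worst-case error = 1 LSB = V_FS/2^10, so 100/1024 = 0.0976562 % of full scale.

0.0977 %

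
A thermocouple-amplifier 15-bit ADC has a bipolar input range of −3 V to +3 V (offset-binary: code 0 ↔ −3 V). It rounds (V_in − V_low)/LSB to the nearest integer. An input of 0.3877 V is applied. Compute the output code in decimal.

LSB = 6 V / 32768 = 183.11 µV.
Input sits at 18501.359 steps above V_low.
Round → code 18501.

code 18501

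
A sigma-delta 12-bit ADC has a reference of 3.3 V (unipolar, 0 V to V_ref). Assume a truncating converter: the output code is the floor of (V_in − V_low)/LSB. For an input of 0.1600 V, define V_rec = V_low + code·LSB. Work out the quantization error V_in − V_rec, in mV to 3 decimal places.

0.479 mV

One LSB is 3.3 V / 4096 = 0.806 mV.
Scaled input = 198.5939 LSBs, so code = 198.
Reconstructed: 0.15952148 V.
Error = 0.1600 − 0.15952148 = 0.000478516 V = 0.479 mV.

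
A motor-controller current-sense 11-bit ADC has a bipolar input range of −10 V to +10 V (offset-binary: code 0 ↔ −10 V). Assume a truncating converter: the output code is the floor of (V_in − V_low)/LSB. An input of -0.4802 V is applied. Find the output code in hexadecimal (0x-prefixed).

Full-scale span = 20 V; LSB = 20/2^11 = 9.766 mV.
Input sits at 974.828 steps above V_low.
So the output code is 974.
In hexadecimal (0x-prefixed): 0x3CE.

code 0x3CE (decimal 974)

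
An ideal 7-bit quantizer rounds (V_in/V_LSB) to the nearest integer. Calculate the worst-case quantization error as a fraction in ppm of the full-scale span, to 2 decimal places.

Rounding → worst-case error = ½ LSB = V_FS/2^8, so 1e+06/256 = 3906.25 ppm of full scale.

3906.25 ppm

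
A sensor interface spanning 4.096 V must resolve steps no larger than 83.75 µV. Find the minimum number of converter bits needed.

16 bits

Number of steps required ≥ 4.096 V / 83.75 µV = 48907.46.
Need 2^N ≥ 48907.46; 2^15 = 32768, 2^16 = 65536.
Minimum N = 16.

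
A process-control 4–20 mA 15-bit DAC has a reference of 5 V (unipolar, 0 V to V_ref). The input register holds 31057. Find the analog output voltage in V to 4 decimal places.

LSB = 5 V / 2^15 = 152.59 µV.
V_out = 0 + 31057 × 0.000152588 V = 4.73892 V.

4.7389 V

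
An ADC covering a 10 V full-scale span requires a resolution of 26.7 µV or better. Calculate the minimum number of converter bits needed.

Number of steps required ≥ 10 V / 26.7 µV = 374531.84.
Need 2^N ≥ 374531.84; 2^18 = 262144, 2^19 = 524288.
Minimum N = 19.

19 bits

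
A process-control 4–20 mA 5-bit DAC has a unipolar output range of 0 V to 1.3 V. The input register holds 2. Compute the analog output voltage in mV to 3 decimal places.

LSB = 1.3 V / 2^5 = 40.625 mV.
V_out = 0 + 2 × 0.040625 V = 0.08125 V.
= 81.250 mV.

81.250 mV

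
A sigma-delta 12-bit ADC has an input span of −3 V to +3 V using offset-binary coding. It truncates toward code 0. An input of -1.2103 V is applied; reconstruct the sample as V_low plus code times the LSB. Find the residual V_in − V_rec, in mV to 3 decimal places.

1.126 mV

One LSB is 6 V / 4096 = 1.465 mV.
Scaled input = 1221.7685 LSBs, so code = 1221.
Reconstructed: -1.2114258 V.
V_in − V_rec = 0.00112578 V = 1.126 mV.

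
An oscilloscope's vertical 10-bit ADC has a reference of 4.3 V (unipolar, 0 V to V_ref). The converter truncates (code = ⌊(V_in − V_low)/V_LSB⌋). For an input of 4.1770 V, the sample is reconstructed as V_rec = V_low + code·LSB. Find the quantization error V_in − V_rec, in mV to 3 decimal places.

2.977 mV

Step size: 4.3 V ÷ 2^10 = 4.199 mV.
(V_in − V_low)/LSB = (4.1770 − 0)/0.00419922 = 994.7088 → code 994 (floor).
Code 994 maps back to 0 + 994×0.00419922 V = 4.1740234 V.
Difference: 0.00297656 V → 2.977 mV.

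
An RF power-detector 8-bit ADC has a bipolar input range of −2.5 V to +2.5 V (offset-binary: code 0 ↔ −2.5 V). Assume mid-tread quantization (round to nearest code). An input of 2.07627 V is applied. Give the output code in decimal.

With 256 levels over 5 V, one step is 19.531 mV.
(V_in − V_low)/LSB = (2.07627 − (−2.5)) / 0.0195312 = 234.305.
Round → code 234.

code 234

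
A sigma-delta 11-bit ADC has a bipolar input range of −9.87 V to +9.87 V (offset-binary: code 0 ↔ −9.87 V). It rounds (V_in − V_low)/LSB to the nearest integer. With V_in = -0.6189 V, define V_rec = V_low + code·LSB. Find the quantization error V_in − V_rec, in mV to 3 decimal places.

One LSB is 19.74 V / 2048 = 9.639 mV.
(V_in − V_low)/LSB = (-0.6189 − (−9.87))/0.00963867 = 959.7899 → code 960 (round).
Code 960 maps back to (−9.87) + 960×0.00963867 V = -0.616875 V.
Difference: -0.002025 V → -2.025 mV.

-2.025 mV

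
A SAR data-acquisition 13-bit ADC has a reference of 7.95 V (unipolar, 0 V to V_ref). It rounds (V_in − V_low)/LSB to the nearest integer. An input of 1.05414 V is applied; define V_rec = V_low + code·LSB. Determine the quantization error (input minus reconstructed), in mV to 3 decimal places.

0.222 mV

One LSB is 7.95 V / 8192 = 0.970 mV.
(1.05414 − 0)/0.000970459 = 1086.2283; round gives code 1086.
Code 1086 maps back to 0 + 1086×0.000970459 V = 1.0539185 V.
V_in − V_rec = 0.000221543 V = 0.222 mV.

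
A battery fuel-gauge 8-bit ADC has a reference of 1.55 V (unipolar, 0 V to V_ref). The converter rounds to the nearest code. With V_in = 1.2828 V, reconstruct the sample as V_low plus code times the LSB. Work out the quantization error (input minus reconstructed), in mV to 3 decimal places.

-0.794 mV

One LSB is 1.55 V / 256 = 6.055 mV.
(V_in − V_low)/LSB = (1.2828 − 0)/0.00605469 = 211.8689 → code 212 (round).
Reconstructed: 1.2835938 V.
Error = 1.2828 − 1.2835938 = -0.00079375 V = -0.794 mV.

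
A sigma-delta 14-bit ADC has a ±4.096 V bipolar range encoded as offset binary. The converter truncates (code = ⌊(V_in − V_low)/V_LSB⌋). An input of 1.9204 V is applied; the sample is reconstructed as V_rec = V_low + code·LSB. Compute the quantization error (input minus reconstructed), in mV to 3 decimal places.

0.400 mV

One LSB is 8.192 V / 16384 = 0.500 mV.
Scaled input = 12032.8000 LSBs, so code = 12032.
V_rec = (−4.096) + 12032·0.0005 = 1.92 V.
Error = 1.9204 − 1.92 = 0.0004 V = 0.400 mV.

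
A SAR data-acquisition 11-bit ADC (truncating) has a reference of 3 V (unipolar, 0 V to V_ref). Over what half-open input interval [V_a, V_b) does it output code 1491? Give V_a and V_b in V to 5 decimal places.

LSB = 3/2^11 = 1.465 mV.
V_a = V_low + 1491·LSB = 2.18408 V; V_b = V_low + 1492·LSB = 2.18555 V.

[2.18408 V, 2.18555 V)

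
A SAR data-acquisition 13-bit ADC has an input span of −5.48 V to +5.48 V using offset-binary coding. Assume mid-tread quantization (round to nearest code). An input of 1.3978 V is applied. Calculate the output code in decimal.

code 5141

Full-scale span = 10.96 V; LSB = 10.96/2^13 = 1.338 mV.
Input sits at 5140.779 steps above V_low.
round(5140.779) = 5141.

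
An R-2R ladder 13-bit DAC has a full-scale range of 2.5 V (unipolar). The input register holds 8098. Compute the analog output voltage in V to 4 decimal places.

2.4713 V

LSB = 2.5 V / 2^13 = 305.18 µV.
V_out = 0 + 8098 × 0.000305176 V = 2.47131 V.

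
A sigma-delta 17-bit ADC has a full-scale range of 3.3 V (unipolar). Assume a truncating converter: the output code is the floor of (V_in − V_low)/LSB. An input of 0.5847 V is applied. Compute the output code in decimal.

code 23223

LSB = 3.3 V / 131072 = 25.18 µV.
(V_in − V_low)/LSB = (0.5847 − 0) / 2.5177e-05 = 23223.575.
⌊·⌋(23223.575) = 23223.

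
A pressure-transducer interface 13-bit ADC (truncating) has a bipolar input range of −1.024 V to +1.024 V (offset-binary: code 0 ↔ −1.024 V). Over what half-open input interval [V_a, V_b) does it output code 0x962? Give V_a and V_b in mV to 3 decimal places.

LSB = 2.048/2^13 = 250.00 µV.
Code 0x962 = 2402 decimal.
V_a = V_low + 2402·LSB = -0.4235 V; V_b = V_low + 2403·LSB = -0.42325 V.

[-423.500 mV, -423.250 mV)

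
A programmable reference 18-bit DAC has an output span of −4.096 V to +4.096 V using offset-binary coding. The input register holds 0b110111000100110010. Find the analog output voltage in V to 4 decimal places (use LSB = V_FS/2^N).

2.9536 V

LSB = 8.192 V / 2^18 = 31.25 µV.
Code 0b110111000100110010 = 225586 decimal.
V_out = (−4.096) + 225586 × 3.125e-05 V = 2.95356 V.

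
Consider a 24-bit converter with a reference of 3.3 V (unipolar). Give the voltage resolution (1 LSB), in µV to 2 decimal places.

Full-scale span = 3.3 V.
LSB = 3.3 / 2^24 = 3.3 / 16777216 = 1.96695e-07 V = 0.20 µV.

0.20 µV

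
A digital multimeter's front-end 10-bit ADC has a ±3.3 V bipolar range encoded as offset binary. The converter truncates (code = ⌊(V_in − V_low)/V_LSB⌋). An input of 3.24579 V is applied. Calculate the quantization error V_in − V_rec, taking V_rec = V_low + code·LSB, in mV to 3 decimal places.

One LSB is 6.6 V / 1024 = 6.445 mV.
(V_in − V_low)/LSB = (3.24579 − (−3.3))/0.00644531 = 1015.5892 → code 1015 (floor).
V_rec = (−3.3) + 1015·0.00644531 = 3.2419922 V.
Error = 3.24579 − 3.2419922 = 0.00379781 V = 3.798 mV.

3.798 mV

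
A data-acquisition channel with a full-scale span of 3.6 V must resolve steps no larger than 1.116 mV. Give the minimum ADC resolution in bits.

12 bits

Number of steps required ≥ 3.6 V / 1.116 mV = 3225.81.
Need 2^N ≥ 3225.81; 2^11 = 2048, 2^12 = 4096.
Minimum N = 12.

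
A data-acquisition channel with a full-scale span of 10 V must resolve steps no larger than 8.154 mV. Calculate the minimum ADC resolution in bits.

Number of steps required ≥ 10 V / 8.154 mV = 1226.39.
Need 2^N ≥ 1226.39; 2^10 = 1024, 2^11 = 2048.
Minimum N = 11.

11 bits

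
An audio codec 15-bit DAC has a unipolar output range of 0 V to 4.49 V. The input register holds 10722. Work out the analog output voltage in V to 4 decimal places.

1.4692 V

LSB = 4.49 V / 2^15 = 137.02 µV.
V_out = 0 + 10722 × 0.000137024 V = 1.46917 V.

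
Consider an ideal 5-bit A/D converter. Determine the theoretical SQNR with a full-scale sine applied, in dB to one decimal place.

SNR ≈ 6.02·N + 1.76 dB = 6.02·5 + 1.76 = 31.86 dB.

31.9 dB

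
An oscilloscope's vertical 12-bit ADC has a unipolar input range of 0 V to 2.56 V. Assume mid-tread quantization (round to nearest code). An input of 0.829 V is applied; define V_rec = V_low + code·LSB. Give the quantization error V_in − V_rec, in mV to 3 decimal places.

One LSB is 2.56 V / 4096 = 0.625 mV.
(V_in − V_low)/LSB = (0.829 − 0)/0.000625 = 1326.4000 → code 1326 (round).
Reconstructed: 0.82875 V.
Difference: 0.00025 V → 0.250 mV.

0.250 mV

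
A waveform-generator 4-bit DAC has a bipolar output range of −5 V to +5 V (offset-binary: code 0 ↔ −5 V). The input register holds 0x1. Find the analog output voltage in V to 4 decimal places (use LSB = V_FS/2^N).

-4.3750 V

LSB = 10 V / 2^4 = 0.6250 V.
Code 0x1 = 1 decimal.
V_out = (−5) + 1 × 0.625 V = -4.375 V.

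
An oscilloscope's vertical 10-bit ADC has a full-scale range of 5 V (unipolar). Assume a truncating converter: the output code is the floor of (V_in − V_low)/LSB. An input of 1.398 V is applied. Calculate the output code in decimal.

LSB = 5 V / 1024 = 4.883 mV.
Input sits at 286.310 steps above V_low.
So the output code is 286.

code 286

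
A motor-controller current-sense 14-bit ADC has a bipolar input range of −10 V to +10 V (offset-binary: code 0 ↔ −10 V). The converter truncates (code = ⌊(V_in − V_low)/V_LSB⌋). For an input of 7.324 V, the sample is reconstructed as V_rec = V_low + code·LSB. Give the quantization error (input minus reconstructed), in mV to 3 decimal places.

LSB = 20/2^14 = 1.221 mV.
Scaled input = 14191.8208 LSBs, so code = 14191.
Reconstructed: 7.322998 V.
V_in − V_rec = 0.00100195 V = 1.002 mV.

1.002 mV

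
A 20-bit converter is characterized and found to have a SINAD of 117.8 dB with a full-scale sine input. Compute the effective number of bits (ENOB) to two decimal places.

19.28 bits

ENOB = (SINAD − 1.76) / 6.02 = (117.8 − 1.76)/6.02 = 19.276.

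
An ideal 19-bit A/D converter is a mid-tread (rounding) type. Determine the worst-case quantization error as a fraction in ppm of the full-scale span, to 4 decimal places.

Rounding → worst-case error = ½ LSB = V_FS/2^20, so 1e+06/1048576 = 0.953674 ppm of full scale.

0.9537 ppm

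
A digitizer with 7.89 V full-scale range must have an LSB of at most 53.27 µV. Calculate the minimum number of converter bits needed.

Number of steps required ≥ 7.89 V / 53.27 µV = 148113.38.
Need 2^N ≥ 148113.38; 2^17 = 131072, 2^18 = 262144.
Minimum N = 18.

18 bits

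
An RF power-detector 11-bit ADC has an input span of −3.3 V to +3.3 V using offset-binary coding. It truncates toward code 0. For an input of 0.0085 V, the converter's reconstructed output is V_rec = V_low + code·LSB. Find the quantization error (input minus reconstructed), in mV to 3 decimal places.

LSB = 6.6/2^11 = 3.223 mV.
(V_in − V_low)/LSB = (0.0085 − (−3.3))/0.00322266 = 1026.6376 → code 1026 (floor).
Code 1026 maps back to (−3.3) + 1026×0.00322266 V = 0.0064453125 V.
Difference: 0.00205469 V → 2.055 mV.

2.055 mV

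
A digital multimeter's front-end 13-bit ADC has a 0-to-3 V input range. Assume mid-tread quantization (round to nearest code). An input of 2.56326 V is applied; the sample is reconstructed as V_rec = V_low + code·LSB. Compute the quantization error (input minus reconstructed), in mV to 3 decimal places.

0.150 mV

Step size: 3 V ÷ 2^13 = 366.21 µV.
(2.56326 − 0)/0.000366211 = 6999.4086; round gives code 6999.
Code 6999 maps back to 0 + 6999×0.000366211 V = 2.5631104 V.
Error = 2.56326 − 2.5631104 = 0.000149648 V = 0.150 mV.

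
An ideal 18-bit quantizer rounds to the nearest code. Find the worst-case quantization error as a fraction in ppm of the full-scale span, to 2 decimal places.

1.91 ppm

Rounding → worst-case error = ½ LSB = V_FS/2^19, so 1e+06/524288 = 1.90735 ppm of full scale.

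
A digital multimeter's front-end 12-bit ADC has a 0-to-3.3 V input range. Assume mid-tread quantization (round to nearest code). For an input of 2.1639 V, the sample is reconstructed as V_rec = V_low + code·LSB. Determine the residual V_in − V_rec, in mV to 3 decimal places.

-0.114 mV

LSB = 3.3/2^12 = 0.806 mV.
(2.1639 − 0)/0.000805664 = 2685.8589; round gives code 2686.
Reconstructed: 2.1640137 V.
V_in − V_rec = -0.000113672 V = -0.114 mV.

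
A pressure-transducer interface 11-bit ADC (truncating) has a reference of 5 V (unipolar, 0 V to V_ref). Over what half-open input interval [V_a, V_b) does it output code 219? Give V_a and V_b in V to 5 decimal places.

[0.53467 V, 0.53711 V)

LSB = 5/2^11 = 2.441 mV.
V_a = V_low + 219·LSB = 0.534668 V; V_b = V_low + 220·LSB = 0.537109 V.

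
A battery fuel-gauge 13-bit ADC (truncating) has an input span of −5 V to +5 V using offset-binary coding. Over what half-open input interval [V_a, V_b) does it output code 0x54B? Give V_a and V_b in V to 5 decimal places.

[-3.34595 V, -3.34473 V)

LSB = 10/2^13 = 1.221 mV.
Code 0x54B = 1355 decimal.
V_a = V_low + 1355·LSB = -3.34595 V; V_b = V_low + 1356·LSB = -3.34473 V.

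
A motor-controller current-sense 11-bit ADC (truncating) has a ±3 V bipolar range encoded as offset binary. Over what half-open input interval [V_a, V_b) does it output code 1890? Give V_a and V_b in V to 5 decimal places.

LSB = 6/2^11 = 2.930 mV.
V_a = V_low + 1890·LSB = 2.53711 V; V_b = V_low + 1891·LSB = 2.54004 V.

[2.53711 V, 2.54004 V)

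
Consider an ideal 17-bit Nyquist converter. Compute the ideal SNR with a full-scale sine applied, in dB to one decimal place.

104.1 dB

SNR ≈ 6.02·N + 1.76 dB = 6.02·17 + 1.76 = 104.10 dB.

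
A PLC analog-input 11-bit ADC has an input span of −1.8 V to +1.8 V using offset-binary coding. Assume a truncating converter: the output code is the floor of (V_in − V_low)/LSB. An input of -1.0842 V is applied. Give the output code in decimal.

code 407

LSB = 3.6 V / 2048 = 1.758 mV.
Input sits at 407.211 steps above V_low.
So the output code is 407.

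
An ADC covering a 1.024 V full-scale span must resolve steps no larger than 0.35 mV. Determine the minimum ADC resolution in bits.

12 bits

Number of steps required ≥ 1.024 V / 0.35 mV = 2925.71.
Need 2^N ≥ 2925.71; 2^11 = 2048, 2^12 = 4096.
Minimum N = 12.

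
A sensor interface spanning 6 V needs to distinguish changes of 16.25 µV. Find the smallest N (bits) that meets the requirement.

19 bits

Number of steps required ≥ 6 V / 16.25 µV = 369230.77.
Need 2^N ≥ 369230.77; 2^18 = 262144, 2^19 = 524288.
Minimum N = 19.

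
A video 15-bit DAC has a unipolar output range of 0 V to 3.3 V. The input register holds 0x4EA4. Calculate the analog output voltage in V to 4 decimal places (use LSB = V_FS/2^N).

2.0275 V

LSB = 3.3 V / 2^15 = 100.71 µV.
Code 0x4EA4 = 20132 decimal.
V_out = 0 + 20132 × 0.000100708 V = 2.02745 V.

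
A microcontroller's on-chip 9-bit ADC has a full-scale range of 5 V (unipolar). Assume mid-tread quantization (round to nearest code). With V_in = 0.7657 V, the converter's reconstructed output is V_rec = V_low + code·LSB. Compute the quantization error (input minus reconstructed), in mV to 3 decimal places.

Step size: 5 V ÷ 2^9 = 9.766 mV.
(0.7657 − 0)/0.00976562 = 78.4077; round gives code 78.
V_rec = 0 + 78·0.00976562 = 0.76171875 V.
Difference: 0.00398125 V → 3.981 mV.

3.981 mV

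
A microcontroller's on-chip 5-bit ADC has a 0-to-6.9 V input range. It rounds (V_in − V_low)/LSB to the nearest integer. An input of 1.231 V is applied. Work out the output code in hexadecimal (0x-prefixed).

With 32 levels over 6.9 V, one step is 215.625 mV.
Input sits at 5.709 steps above V_low.
Round → code 6.
In hexadecimal (0x-prefixed): 0x6.

code 0x6 (decimal 6)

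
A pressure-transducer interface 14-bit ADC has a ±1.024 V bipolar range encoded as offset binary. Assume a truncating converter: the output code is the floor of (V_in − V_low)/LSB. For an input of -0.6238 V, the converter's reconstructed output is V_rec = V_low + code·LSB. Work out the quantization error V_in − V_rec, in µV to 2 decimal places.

75.00 µV

Step size: 2.048 V ÷ 2^14 = 125.00 µV.
(-0.6238 − (−1.024))/0.000125 = 3201.6000; ⌊·⌋ gives code 3201.
V_rec = (−1.024) + 3201·0.000125 = -0.623875 V.
Error = -0.6238 − (−0.623875) = 7.5e-05 V = 75.00 µV.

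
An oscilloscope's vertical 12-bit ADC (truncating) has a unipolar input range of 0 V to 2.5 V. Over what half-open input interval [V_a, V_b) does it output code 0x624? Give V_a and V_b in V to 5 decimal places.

LSB = 2.5/2^12 = 0.610 mV.
Code 0x624 = 1572 decimal.
V_a = V_low + 1572·LSB = 0.959473 V; V_b = V_low + 1573·LSB = 0.960083 V.

[0.95947 V, 0.96008 V)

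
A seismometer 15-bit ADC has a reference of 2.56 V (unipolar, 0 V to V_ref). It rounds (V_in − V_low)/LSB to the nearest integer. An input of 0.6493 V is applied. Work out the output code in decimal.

LSB = 2.56 V / 32768 = 78.12 µV.
(0.6493 − 0) / 7.8125e-05 = 8311.040 LSBs.
Round → code 8311.

code 8311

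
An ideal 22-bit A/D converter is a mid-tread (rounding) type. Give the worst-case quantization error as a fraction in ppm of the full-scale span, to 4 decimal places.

0.1192 ppm

Rounding → worst-case error = ½ LSB = V_FS/2^23, so 1e+06/8388608 = 0.119209 ppm of full scale.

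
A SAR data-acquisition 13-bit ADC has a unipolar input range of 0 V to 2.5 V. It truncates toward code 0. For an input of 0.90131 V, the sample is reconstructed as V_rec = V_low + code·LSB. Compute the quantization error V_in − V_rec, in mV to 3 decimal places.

LSB = 2.5/2^13 = 305.18 µV.
(0.90131 − 0)/0.000305176 = 2953.4126; ⌊·⌋ gives code 2953.
V_rec = 0 + 2953·0.000305176 = 0.90118408 V.
Difference: 0.000125918 V → 0.126 mV.

0.126 mV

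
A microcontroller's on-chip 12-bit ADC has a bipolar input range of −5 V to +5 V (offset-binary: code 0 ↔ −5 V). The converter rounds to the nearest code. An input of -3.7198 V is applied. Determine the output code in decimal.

code 524

Full-scale span = 10 V; LSB = 10/2^12 = 2.441 mV.
Input sits at 524.370 steps above V_low.
So the output code is 524.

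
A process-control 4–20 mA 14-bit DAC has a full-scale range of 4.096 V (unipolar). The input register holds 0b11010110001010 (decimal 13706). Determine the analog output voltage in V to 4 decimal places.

LSB = 4.096 V / 2^14 = 250.00 µV.
Code 0b11010110001010 = 13706 decimal.
V_out = 0 + 13706 × 0.00025 V = 3.4265 V.

3.4265 V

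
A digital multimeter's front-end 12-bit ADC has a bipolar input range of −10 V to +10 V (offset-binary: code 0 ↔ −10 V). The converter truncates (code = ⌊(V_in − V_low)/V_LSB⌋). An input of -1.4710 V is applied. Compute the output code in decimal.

code 1746

LSB = 20 V / 4096 = 4.883 mV.
(-1.4710 − (−10)) / 0.00488281 = 1746.739 LSBs.
Floor → code 1746.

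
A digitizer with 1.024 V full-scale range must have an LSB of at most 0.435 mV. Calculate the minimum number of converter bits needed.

12 bits

Number of steps required ≥ 1.024 V / 0.435 mV = 2354.02.
Need 2^N ≥ 2354.02; 2^11 = 2048, 2^12 = 4096.
Minimum N = 12.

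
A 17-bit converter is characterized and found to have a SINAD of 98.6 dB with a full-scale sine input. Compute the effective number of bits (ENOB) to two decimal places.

ENOB = (SINAD − 1.76) / 6.02 = (98.6 − 1.76)/6.02 = 16.086.

16.09 bits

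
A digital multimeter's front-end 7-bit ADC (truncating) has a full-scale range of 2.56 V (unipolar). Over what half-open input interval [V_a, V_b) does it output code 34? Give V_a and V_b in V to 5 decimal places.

[0.68000 V, 0.70000 V)

LSB = 2.56/2^7 = 20.000 mV.
V_a = V_low + 34·LSB = 0.68 V; V_b = V_low + 35·LSB = 0.7 V.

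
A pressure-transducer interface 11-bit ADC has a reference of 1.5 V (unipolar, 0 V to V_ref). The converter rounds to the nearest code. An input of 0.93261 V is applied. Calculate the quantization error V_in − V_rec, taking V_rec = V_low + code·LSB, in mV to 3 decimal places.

0.237 mV

LSB = 1.5/2^11 = 0.732 mV.
(0.93261 − 0)/0.000732422 = 1273.3235; round gives code 1273.
V_rec = 0 + 1273·0.000732422 = 0.93237305 V.
Error = 0.93261 − 0.93237305 = 0.000236953 V = 0.237 mV.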